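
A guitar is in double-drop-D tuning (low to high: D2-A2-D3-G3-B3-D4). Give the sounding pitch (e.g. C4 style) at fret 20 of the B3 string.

Each fret is one semitone, so B3 + 20 = G5.

G5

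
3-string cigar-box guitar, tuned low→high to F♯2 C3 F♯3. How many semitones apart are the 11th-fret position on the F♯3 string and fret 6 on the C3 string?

11 semitones

F♯3 at fret 11 → F4 (MIDI 65); C3 at fret 6 → F♯3 (MIDI 54).
65 − 54 = 11, so the two pitches are 11 semitones apart, with F4 the higher.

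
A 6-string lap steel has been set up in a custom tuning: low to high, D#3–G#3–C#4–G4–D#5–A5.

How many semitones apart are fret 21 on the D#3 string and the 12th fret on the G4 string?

7 semitones

D#3 at fret 21 → C5 (MIDI 72); G4 at fret 12 → G5 (MIDI 79).
72 − 79 = -7, so the two pitches are 7 semitones apart, with G5 the higher.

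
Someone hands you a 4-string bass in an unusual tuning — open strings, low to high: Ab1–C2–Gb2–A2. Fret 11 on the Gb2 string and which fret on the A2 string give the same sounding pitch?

8

Fret 11 on Gb2 is MIDI 42 + 11 = 53 (F3). On the A2 string (open MIDI 45), that pitch is 53 − 45 = fret 8.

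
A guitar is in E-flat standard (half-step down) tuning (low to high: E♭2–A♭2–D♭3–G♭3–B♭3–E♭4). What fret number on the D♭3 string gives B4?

22

B4 is 22 semitones above the open D♭3 (Db–D–Eb–E–…–A–Bb–B), so it sits at fret 22.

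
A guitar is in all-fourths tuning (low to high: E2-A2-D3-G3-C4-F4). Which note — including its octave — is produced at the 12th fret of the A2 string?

Each fret is one semitone, so A2 + 12 = A3.

A3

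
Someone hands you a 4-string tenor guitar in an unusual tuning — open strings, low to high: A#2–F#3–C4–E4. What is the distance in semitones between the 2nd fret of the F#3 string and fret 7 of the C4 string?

11 semitones

F#3 at fret 2 → G#3 (MIDI 56); C4 at fret 7 → G4 (MIDI 67).
56 − 67 = -11, so the two pitches are 11 semitones apart, with G4 the higher.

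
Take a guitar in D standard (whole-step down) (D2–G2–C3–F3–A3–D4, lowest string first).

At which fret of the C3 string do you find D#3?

D#3 is 3 semitones above the open C3 (C–C#–D–D#), so it sits at fret 3.

3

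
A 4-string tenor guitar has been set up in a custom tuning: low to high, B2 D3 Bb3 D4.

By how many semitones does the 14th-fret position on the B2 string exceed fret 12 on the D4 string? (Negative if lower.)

B2 at fret 14 → Db4 (MIDI 61); D4 at fret 12 → D5 (MIDI 74).
61 − 74 = -13, so the two pitches are 13 semitones apart.

-13 semitones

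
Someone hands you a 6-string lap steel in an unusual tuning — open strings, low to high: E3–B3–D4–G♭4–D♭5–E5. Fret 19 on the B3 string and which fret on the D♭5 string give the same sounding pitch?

Fret 19 on B3 is MIDI 59 + 19 = 78 (G♭5). On the D♭5 string (open MIDI 73), that pitch is 78 − 73 = fret 5.

5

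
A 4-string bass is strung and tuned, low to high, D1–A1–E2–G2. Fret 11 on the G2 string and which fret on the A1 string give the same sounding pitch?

Fret 11 on G2 is MIDI 43 + 11 = 54 (F#3). On the A1 string (open MIDI 33), that pitch is 54 − 33 = fret 21.

21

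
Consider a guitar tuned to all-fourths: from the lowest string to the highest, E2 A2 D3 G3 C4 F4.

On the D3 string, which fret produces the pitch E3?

2

E3 is 2 semitones above the open D3 (D–D#–E), so it sits at fret 2.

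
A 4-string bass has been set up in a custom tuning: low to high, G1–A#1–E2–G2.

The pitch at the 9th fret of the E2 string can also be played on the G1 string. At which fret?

18

E2 at fret 9 is E2 + 9 semitones = C#3.
The open G1 string is 9 semitones below the open E2, so the same pitch on the G1 string lies at fret 9 + 9 = 18.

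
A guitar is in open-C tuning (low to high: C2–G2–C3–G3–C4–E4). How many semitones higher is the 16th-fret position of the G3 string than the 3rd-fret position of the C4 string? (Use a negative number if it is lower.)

G3 at fret 16 → B4 (MIDI 71); C4 at fret 3 → D♯4 (MIDI 63).
71 − 63 = 8, so the two pitches are 8 semitones apart.

8 semitones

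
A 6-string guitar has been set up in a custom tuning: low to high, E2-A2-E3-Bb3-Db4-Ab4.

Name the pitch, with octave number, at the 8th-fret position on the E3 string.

Each fret is one semitone, so E3 + 8 = C4.

C4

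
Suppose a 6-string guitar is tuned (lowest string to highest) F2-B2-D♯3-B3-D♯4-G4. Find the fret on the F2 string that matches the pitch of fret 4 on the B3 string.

22

Fret 4 on B3 is MIDI 59 + 4 = 63 (D♯4). On the F2 string (open MIDI 41), that pitch is 63 − 41 = fret 22.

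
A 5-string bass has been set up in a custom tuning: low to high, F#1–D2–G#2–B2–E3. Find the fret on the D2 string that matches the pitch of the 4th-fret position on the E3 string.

18

E3 at fret 4 is E3 + 4 semitones = G#3.
The open D2 string is 14 semitones below the open E3, so the same pitch on the D2 string lies at fret 4 + 14 = 18.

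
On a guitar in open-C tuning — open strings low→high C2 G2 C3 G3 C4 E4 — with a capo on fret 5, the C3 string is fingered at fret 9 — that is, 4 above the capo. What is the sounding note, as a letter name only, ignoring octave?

A

The capo raises the open C3 by 5 semitones to F3; fretting 4 more gives C3 + 5 + 4 = C3 + 9 semitones, landing on A.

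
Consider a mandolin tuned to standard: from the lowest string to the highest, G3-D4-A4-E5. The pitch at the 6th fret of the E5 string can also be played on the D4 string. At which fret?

E5 at fret 6 is E5 + 6 semitones = A♯5.
The open D4 string is 14 semitones below the open E5, so the same pitch on the D4 string lies at fret 6 + 14 = 20.

20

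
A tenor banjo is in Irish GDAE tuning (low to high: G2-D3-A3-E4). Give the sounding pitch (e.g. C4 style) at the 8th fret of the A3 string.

A3 is MIDI 57. Adding 8 gives 65, which is F4.

F4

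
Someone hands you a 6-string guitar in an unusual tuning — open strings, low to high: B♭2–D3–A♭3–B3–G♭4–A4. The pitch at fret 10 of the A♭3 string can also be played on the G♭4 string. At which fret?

A♭3 at fret 10 is A♭3 + 10 semitones = G♭4.
The open G♭4 string is 10 semitones above the open A♭3, so the same pitch on the G♭4 string lies at fret 10 − 10 = 0.

0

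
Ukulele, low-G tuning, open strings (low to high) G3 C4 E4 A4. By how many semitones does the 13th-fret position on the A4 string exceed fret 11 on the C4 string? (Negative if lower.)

11 semitones

A4 at fret 13 → A♯5 (MIDI 82); C4 at fret 11 → B4 (MIDI 71).
82 − 71 = 11, so the two pitches are 11 semitones apart.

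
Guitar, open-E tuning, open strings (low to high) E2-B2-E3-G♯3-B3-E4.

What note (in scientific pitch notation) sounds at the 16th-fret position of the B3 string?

The open B3 string plus 16 semitones: B–C–C#–D–…–C#–D–D#.
The walk passes from B into C 2 times, so the octave number goes from 3 to 5.
(Equivalently spelled E♭5.)

D♯5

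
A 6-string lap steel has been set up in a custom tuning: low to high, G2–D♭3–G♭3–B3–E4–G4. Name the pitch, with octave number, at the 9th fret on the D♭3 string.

B♭3

D♭3 is MIDI 49. Adding 9 gives 58, which is B♭3.
(Equivalently spelled A♯3.)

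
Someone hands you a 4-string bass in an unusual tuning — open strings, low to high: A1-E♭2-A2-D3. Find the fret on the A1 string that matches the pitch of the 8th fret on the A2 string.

Fret 8 on A2 is MIDI 45 + 8 = 53 (F3). On the A1 string (open MIDI 33), that pitch is 53 − 33 = fret 20.

20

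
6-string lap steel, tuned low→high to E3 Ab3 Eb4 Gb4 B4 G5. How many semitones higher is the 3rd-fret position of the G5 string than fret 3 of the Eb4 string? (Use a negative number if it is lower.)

16 semitones

G5 at fret 3 → Bb5 (MIDI 82); Eb4 at fret 3 → Gb4 (MIDI 66).
82 − 66 = 16, so the two pitches are 16 semitones apart.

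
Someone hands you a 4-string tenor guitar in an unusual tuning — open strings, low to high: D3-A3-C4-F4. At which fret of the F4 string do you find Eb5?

10

Eb5 is 10 semitones above the open F4 (F–Gb–G–Ab–…–Db–D–Eb), so it sits at fret 10.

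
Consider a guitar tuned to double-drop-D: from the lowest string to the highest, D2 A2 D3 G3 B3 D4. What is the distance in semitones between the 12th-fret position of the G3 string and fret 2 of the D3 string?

G3 at fret 12 → G4 (MIDI 67); D3 at fret 2 → E3 (MIDI 52).
67 − 52 = 15, so the two pitches are 15 semitones apart, with G4 the higher.

15 semitones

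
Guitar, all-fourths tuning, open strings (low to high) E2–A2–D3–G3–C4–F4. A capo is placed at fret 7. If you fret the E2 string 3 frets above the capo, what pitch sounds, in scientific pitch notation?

The capo raises the open E2 by 7 semitones to B2; fretting 3 more gives E2 + 7 + 3 = E2 + 10 semitones = D3.

D3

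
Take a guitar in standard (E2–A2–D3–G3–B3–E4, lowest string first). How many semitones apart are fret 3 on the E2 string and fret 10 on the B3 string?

E2 at fret 3 → G2 (MIDI 43); B3 at fret 10 → A4 (MIDI 69).
43 − 69 = -26, so the two pitches are 26 semitones apart, with A4 the higher.

26 semitones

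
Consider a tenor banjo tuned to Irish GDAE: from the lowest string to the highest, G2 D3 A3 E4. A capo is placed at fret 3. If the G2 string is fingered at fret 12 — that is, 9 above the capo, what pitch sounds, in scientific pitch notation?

G3

The capo raises the open G2 by 3 semitones to A#2; fretting 9 more gives G2 + 3 + 9 = G2 + 12 semitones = G3.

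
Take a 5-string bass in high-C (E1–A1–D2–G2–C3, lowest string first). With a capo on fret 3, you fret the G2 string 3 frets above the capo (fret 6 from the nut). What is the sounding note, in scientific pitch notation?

C#3

The capo raises the open G2 by 3 semitones to A#2; fretting 3 more gives G2 + 3 + 3 = G2 + 6 semitones = C#3.
(Also written Db.)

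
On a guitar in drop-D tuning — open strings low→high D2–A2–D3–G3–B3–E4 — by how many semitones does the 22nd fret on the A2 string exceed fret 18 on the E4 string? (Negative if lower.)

A2 at fret 22 → G4 (MIDI 67); E4 at fret 18 → A#5 (MIDI 82).
67 − 82 = -15, so the two pitches are 15 semitones apart.

-15 semitones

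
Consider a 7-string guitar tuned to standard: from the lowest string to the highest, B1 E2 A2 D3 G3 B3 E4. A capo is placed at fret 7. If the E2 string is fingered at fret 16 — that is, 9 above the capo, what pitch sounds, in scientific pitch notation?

G#3

The capo raises the open E2 by 7 semitones to B2; fretting 9 more gives E2 + 7 + 9 = E2 + 16 semitones = G#3.
(Also written Ab.)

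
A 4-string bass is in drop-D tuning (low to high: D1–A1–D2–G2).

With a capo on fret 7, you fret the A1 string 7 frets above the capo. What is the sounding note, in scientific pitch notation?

The capo raises the open A1 by 7 semitones to E2; fretting 7 more gives A1 + 7 + 7 = A1 + 14 semitones = B2.

B2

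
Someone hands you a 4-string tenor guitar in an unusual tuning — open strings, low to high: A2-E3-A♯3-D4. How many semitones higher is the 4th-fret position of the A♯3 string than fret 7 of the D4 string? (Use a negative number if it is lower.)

A♯3 at fret 4 → D4 (MIDI 62); D4 at fret 7 → A4 (MIDI 69).
62 − 69 = -7, so the two pitches are 7 semitones apart.

-7 semitones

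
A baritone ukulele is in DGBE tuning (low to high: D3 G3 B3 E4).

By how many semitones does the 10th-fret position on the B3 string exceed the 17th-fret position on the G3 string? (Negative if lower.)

B3 at fret 10 → A4 (MIDI 69); G3 at fret 17 → C5 (MIDI 72).
69 − 72 = -3, so the two pitches are 3 semitones apart.

-3 semitones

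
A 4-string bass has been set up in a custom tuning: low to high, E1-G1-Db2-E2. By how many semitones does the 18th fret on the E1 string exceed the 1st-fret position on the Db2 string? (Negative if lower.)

8 semitones

E1 at fret 18 → Bb2 (MIDI 46); Db2 at fret 1 → D2 (MIDI 38).
46 − 38 = 8, so the two pitches are 8 semitones apart.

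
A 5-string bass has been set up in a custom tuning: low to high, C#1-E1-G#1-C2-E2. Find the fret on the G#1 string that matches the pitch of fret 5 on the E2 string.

13

E2 at fret 5 is E2 + 5 semitones = A2.
The open G#1 string is 8 semitones below the open E2, so the same pitch on the G#1 string lies at fret 5 + 8 = 13.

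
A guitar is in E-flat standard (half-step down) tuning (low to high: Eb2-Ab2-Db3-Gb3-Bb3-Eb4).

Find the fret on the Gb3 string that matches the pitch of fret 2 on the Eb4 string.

Fret 2 on Eb4 is MIDI 63 + 2 = 65 (F4). On the Gb3 string (open MIDI 54), that pitch is 65 − 54 = fret 11.

11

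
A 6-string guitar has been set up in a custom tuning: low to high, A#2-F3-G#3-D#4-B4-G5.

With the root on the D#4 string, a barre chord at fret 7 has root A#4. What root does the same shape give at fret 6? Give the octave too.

Moving from fret 7 to fret 6 shifts the root by -1 semitone.
A#4 down 1 semitone is A4.

A4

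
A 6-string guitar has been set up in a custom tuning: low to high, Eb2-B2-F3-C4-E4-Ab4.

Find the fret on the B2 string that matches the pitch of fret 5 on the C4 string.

18

Fret 5 on C4 is MIDI 60 + 5 = 65 (F4). On the B2 string (open MIDI 47), that pitch is 65 − 47 = fret 18.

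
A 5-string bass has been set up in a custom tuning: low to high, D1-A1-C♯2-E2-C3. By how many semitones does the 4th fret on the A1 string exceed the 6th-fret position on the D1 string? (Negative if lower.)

A1 at fret 4 → C♯2 (MIDI 37); D1 at fret 6 → G♯1 (MIDI 32).
37 − 32 = 5, so the two pitches are 5 semitones apart.

5 semitones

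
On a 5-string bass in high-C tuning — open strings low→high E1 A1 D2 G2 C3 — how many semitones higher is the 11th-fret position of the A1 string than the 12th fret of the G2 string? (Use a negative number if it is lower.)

A1 at fret 11 → G♯2 (MIDI 44); G2 at fret 12 → G3 (MIDI 55).
44 − 55 = -11, so the two pitches are 11 semitones apart.

-11 semitones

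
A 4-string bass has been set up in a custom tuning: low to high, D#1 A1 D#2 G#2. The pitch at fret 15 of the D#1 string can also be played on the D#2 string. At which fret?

D#1 at fret 15 is D#1 + 15 semitones = F#2.
The open D#2 string is 12 semitones above the open D#1, so the same pitch on the D#2 string lies at fret 15 − 12 = 3.

3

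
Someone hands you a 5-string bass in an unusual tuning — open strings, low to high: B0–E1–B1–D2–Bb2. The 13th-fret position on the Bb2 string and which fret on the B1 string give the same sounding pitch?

Bb2 at fret 13 is Bb2 + 13 semitones = B3.
The open B1 string is 11 semitones below the open Bb2, so the same pitch on the B1 string lies at fret 13 + 11 = 24.

24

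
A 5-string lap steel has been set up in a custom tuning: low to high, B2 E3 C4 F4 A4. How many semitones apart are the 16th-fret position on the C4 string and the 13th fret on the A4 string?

C4 at fret 16 → E5 (MIDI 76); A4 at fret 13 → A#5 (MIDI 82).
76 − 82 = -6, so the two pitches are 6 semitones apart, with A#5 the higher.

6 semitones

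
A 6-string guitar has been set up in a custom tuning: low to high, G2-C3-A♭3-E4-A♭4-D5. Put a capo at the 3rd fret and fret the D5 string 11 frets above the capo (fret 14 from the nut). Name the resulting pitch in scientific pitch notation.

E6

The capo raises the open D5 by 3 semitones to F5; fretting 11 more gives D5 + 3 + 11 = D5 + 14 semitones = E6.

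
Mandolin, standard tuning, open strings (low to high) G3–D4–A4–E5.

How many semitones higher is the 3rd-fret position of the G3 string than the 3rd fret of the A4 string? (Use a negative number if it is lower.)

-14 semitones

G3 at fret 3 → A#3 (MIDI 58); A4 at fret 3 → C5 (MIDI 72).
58 − 72 = -14, so the two pitches are 14 semitones apart.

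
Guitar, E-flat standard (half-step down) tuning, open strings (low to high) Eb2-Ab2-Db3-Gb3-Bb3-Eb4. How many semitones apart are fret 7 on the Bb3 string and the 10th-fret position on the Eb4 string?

8 semitones

Bb3 at fret 7 → F4 (MIDI 65); Eb4 at fret 10 → Db5 (MIDI 73).
65 − 73 = -8, so the two pitches are 8 semitones apart, with Db5 the higher.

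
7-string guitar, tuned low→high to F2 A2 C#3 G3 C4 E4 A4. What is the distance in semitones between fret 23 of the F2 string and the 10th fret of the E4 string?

10 semitones

F2 at fret 23 → E4 (MIDI 64); E4 at fret 10 → D5 (MIDI 74).
64 − 74 = -10, so the two pitches are 10 semitones apart, with D5 the higher.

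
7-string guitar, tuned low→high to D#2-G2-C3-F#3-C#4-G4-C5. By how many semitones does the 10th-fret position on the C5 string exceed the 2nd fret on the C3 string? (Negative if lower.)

C5 at fret 10 → A#5 (MIDI 82); C3 at fret 2 → D3 (MIDI 50).
82 − 50 = 32, so the two pitches are 32 semitones apart.

32 semitones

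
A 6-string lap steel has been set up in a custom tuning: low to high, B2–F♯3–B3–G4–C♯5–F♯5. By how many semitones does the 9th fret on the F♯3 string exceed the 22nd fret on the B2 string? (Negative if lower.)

F♯3 at fret 9 → D♯4 (MIDI 63); B2 at fret 22 → A4 (MIDI 69).
63 − 69 = -6, so the two pitches are 6 semitones apart.

-6 semitones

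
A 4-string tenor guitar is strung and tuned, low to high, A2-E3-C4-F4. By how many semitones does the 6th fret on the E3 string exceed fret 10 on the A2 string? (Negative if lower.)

E3 at fret 6 → Bb3 (MIDI 58); A2 at fret 10 → G3 (MIDI 55).
58 − 55 = 3, so the two pitches are 3 semitones apart.

3 semitones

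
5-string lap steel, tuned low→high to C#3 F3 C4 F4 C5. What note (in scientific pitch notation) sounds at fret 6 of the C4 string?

F#4

C4 is MIDI 60. Adding 6 gives 66, which is F#4.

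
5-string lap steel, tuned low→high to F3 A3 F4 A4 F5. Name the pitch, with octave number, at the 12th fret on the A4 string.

A4 is MIDI 69. Adding 12 gives 81, which is A5.

A5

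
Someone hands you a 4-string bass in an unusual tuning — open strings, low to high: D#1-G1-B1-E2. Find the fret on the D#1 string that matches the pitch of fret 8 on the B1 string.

16

Fret 8 on B1 is MIDI 35 + 8 = 43 (G2). On the D#1 string (open MIDI 27), that pitch is 43 − 27 = fret 16.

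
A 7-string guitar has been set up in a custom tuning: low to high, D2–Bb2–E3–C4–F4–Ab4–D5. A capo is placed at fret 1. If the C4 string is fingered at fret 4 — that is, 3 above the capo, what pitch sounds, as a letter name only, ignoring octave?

E

The capo raises the open C4 by 1 semitone to Db4; fretting 3 more gives C4 + 1 + 3 = C4 + 4 semitones, landing on E.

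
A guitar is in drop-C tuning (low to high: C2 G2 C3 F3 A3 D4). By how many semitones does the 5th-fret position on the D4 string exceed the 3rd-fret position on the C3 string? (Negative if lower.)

16 semitones

D4 at fret 5 → G4 (MIDI 67); C3 at fret 3 → D#3 (MIDI 51).
67 − 51 = 16, so the two pitches are 16 semitones apart.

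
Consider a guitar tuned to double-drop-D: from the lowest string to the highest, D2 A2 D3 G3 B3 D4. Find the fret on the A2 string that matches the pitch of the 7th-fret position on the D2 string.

D2 at fret 7 is D2 + 7 semitones = A2.
The open A2 string is 7 semitones above the open D2, so the same pitch on the A2 string lies at fret 7 − 7 = 0.

0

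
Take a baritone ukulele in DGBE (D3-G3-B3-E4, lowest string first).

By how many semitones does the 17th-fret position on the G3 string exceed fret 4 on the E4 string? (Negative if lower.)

4 semitones

G3 at fret 17 → C5 (MIDI 72); E4 at fret 4 → G#4 (MIDI 68).
72 − 68 = 4, so the two pitches are 4 semitones apart.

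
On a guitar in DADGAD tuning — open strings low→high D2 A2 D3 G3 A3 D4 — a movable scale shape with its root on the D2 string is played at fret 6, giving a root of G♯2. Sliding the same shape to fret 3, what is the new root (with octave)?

F2

Moving from fret 6 to fret 3 shifts the root by -3 semitones.
G♯2 down 3 semitones is F2.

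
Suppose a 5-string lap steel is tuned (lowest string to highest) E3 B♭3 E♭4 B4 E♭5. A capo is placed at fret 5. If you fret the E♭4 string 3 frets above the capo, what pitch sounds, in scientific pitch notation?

B4

The capo raises the open E♭4 by 5 semitones to A♭4; fretting 3 more gives E♭4 + 5 + 3 = E♭4 + 8 semitones = B4.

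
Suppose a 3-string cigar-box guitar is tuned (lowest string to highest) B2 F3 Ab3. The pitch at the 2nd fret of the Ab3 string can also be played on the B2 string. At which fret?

11

Ab3 at fret 2 is Ab3 + 2 semitones = Bb3.
The open B2 string is 9 semitones below the open Ab3, so the same pitch on the B2 string lies at fret 2 + 9 = 11.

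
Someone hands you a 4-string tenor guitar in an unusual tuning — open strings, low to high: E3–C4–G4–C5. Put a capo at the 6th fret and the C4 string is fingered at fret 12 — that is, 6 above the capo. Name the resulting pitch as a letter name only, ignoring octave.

C

The capo raises the open C4 by 6 semitones to Gb4; fretting 6 more gives C4 + 6 + 6 = C4 + 12 semitones, landing on C.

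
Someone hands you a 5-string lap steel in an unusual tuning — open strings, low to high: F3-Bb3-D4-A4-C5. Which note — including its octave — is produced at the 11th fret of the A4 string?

The open A4 string plus 11 semitones: A–Bb–B–C–…–Gb–G–Ab.
The walk passes from B into C once, so the octave number goes from 4 to 5.
(Equivalently spelled G#5.)

Ab5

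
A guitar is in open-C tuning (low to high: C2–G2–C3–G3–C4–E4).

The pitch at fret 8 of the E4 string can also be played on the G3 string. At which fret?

17

E4 at fret 8 is E4 + 8 semitones = C5.
The open G3 string is 9 semitones below the open E4, so the same pitch on the G3 string lies at fret 8 + 9 = 17.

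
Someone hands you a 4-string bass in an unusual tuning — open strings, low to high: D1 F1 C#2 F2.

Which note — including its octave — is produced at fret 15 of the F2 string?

The open F2 string plus 15 semitones: F–F#–G–G#–…–F#–G–G#.
The walk passes from B into C once, so the octave number goes from 2 to 3.
(Equivalently spelled Ab3.)

G#3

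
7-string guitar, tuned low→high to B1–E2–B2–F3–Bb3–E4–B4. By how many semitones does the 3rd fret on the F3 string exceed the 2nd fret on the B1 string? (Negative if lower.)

F3 at fret 3 → Ab3 (MIDI 56); B1 at fret 2 → Db2 (MIDI 37).
56 − 37 = 19, so the two pitches are 19 semitones apart.

19 semitones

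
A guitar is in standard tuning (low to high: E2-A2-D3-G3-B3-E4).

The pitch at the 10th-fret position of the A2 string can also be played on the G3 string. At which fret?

A2 at fret 10 is A2 + 10 semitones = G3.
The open G3 string is 10 semitones above the open A2, so the same pitch on the G3 string lies at fret 10 − 10 = 0.

0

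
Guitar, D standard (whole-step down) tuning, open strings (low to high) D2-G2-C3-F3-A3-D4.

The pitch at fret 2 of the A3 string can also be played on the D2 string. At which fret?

A3 at fret 2 is A3 + 2 semitones = B3.
The open D2 string is 19 semitones below the open A3, so the same pitch on the D2 string lies at fret 2 + 19 = 21.

21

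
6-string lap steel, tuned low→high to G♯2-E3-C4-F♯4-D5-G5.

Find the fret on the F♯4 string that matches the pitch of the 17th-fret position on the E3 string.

E3 at fret 17 is E3 + 17 semitones = A4.
The open F♯4 string is 14 semitones above the open E3, so the same pitch on the F♯4 string lies at fret 17 − 14 = 3.

3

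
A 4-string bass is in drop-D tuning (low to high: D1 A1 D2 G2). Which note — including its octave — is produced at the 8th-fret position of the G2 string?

Each fret is one semitone, so G2 + 8 = D#3.
(Equivalently spelled Eb3.)

D#3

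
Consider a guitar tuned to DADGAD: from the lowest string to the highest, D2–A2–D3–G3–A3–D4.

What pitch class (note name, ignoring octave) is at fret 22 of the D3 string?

D3 is MIDI 50. Adding 22 gives 72; 72 mod 12 = 0, i.e. C.

C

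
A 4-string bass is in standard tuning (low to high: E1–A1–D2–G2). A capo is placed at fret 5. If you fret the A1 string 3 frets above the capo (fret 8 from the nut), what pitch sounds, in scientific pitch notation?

F2

The capo raises the open A1 by 5 semitones to D2; fretting 3 more gives A1 + 5 + 3 = A1 + 8 semitones = F2.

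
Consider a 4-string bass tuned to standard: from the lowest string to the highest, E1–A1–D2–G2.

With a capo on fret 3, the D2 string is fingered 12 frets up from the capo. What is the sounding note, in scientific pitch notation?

The capo raises the open D2 by 3 semitones to F2; fretting 12 more gives D2 + 3 + 12 = D2 + 15 semitones = F3.

F3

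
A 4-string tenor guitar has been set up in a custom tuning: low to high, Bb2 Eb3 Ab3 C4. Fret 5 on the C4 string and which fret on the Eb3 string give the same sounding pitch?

14

C4 at fret 5 is C4 + 5 semitones = F4.
The open Eb3 string is 9 semitones below the open C4, so the same pitch on the Eb3 string lies at fret 5 + 9 = 14.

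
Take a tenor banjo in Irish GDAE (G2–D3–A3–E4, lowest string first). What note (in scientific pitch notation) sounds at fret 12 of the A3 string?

The open A3 string plus 12 semitones: A–A#–B–C–…–G–G#–A.
The walk passes from B into C once, so the octave number goes from 3 to 4.

A4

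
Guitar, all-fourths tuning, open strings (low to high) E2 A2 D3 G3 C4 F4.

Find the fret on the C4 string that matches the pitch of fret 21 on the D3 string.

D3 at fret 21 is D3 + 21 semitones = B4.
The open C4 string is 10 semitones above the open D3, so the same pitch on the C4 string lies at fret 21 − 10 = 11.

11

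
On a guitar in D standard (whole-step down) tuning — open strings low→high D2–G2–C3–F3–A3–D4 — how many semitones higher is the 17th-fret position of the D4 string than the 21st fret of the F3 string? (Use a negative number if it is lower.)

5 semitones

D4 at fret 17 → G5 (MIDI 79); F3 at fret 21 → D5 (MIDI 74).
79 − 74 = 5, so the two pitches are 5 semitones apart.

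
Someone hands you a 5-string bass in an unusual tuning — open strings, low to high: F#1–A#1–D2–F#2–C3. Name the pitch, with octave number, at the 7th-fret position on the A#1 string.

F2

Each fret is one semitone, so A#1 + 7 = F2.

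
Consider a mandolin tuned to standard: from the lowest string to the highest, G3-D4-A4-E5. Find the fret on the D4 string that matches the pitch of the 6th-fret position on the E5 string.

Fret 6 on E5 is MIDI 76 + 6 = 82 (A♯5). On the D4 string (open MIDI 62), that pitch is 82 − 62 = fret 20.

20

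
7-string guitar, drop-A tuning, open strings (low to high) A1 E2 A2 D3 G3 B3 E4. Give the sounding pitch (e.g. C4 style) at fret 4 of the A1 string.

A1 is MIDI 33. Adding 4 gives 37, which is C#2.
(Equivalently spelled Db2.)

C#2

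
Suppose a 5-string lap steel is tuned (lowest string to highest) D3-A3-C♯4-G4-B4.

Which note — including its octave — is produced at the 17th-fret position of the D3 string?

D3 is MIDI 50. Adding 17 gives 67, which is G4.

G4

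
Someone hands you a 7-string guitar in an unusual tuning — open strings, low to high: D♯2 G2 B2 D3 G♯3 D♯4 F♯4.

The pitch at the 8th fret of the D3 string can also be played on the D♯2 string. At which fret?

D3 at fret 8 is D3 + 8 semitones = A♯3.
The open D♯2 string is 11 semitones below the open D3, so the same pitch on the D♯2 string lies at fret 8 + 11 = 19.

19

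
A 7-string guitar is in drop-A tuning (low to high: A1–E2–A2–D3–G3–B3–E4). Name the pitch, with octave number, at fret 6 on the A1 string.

D#2

The open A1 string plus 6 semitones: A–A#–B–C–C#–D–D#.
The walk passes from B into C once, so the octave number goes from 1 to 2.
(Equivalently spelled Eb2.)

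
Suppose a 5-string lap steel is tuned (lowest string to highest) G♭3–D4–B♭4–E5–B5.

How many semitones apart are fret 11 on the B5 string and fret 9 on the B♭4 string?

B5 at fret 11 → B♭6 (MIDI 94); B♭4 at fret 9 → G5 (MIDI 79).
94 − 79 = 15, so the two pitches are 15 semitones apart, with B♭6 the higher.

15 semitones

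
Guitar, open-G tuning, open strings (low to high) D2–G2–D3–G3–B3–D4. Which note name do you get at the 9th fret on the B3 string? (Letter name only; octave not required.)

G#

The open B3 string plus 9 semitones: B–C–C#–D–D#–E–F–F#–G–G#.
(Equivalently spelled Ab.)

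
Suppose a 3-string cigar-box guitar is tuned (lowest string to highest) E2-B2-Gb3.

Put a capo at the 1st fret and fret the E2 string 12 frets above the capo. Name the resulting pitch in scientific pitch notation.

F3

The capo raises the open E2 by 1 semitone to F2; fretting 12 more gives E2 + 1 + 12 = E2 + 13 semitones = F3.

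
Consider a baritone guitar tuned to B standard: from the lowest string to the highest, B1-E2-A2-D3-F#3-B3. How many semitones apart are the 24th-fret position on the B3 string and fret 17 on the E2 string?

26 semitones

B3 at fret 24 → B5 (MIDI 83); E2 at fret 17 → A3 (MIDI 57).
83 − 57 = 26, so the two pitches are 26 semitones apart, with B5 the higher.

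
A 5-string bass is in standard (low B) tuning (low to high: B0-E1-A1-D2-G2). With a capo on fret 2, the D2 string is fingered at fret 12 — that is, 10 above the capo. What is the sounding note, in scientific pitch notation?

D3

The capo raises the open D2 by 2 semitones to E2; fretting 10 more gives D2 + 2 + 10 = D2 + 12 semitones = D3.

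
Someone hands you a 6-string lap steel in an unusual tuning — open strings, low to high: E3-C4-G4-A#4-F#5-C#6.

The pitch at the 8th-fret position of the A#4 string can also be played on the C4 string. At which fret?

18

A#4 at fret 8 is A#4 + 8 semitones = F#5.
The open C4 string is 10 semitones below the open A#4, so the same pitch on the C4 string lies at fret 8 + 10 = 18.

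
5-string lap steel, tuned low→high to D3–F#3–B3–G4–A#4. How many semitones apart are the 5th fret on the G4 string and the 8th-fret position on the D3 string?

G4 at fret 5 → C5 (MIDI 72); D3 at fret 8 → A#3 (MIDI 58).
72 − 58 = 14, so the two pitches are 14 semitones apart, with C5 the higher.

14 semitones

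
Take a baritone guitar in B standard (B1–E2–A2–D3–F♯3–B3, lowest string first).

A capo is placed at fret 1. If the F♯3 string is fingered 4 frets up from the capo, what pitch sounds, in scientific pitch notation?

The capo raises the open F♯3 by 1 semitone to G3; fretting 4 more gives F♯3 + 1 + 4 = F♯3 + 5 semitones = B3.

B3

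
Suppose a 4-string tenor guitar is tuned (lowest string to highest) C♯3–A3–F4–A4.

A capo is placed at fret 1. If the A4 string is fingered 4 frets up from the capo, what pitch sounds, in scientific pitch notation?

D5

The capo raises the open A4 by 1 semitone to A♯4; fretting 4 more gives A4 + 1 + 4 = A4 + 5 semitones = D5.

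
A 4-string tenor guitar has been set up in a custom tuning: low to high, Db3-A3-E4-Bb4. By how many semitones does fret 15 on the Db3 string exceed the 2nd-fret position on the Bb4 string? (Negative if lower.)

Db3 at fret 15 → E4 (MIDI 64); Bb4 at fret 2 → C5 (MIDI 72).
64 − 72 = -8, so the two pitches are 8 semitones apart.

-8 semitones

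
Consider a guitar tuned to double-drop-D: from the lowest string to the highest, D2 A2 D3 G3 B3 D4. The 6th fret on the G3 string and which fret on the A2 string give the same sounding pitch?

16

G3 at fret 6 is G3 + 6 semitones = C#4.
The open A2 string is 10 semitones below the open G3, so the same pitch on the A2 string lies at fret 6 + 10 = 16.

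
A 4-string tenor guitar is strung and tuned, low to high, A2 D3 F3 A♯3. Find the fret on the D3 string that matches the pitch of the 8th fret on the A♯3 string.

16

Fret 8 on A♯3 is MIDI 58 + 8 = 66 (F♯4). On the D3 string (open MIDI 50), that pitch is 66 − 50 = fret 16.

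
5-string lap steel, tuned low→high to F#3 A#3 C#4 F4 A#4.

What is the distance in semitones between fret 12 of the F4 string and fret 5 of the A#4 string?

F4 at fret 12 → F5 (MIDI 77); A#4 at fret 5 → D#5 (MIDI 75).
77 − 75 = 2, so the two pitches are 2 semitones apart, with F5 the higher.

2 semitones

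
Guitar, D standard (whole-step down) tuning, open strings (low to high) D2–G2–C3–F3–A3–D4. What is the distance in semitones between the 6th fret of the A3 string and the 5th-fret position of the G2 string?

A3 at fret 6 → D#4 (MIDI 63); G2 at fret 5 → C3 (MIDI 48).
63 − 48 = 15, so the two pitches are 15 semitones apart, with D#4 the higher.

15 semitones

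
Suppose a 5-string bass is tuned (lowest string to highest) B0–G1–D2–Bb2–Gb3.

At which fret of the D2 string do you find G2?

G2 is 5 semitones above the open D2 (D–Eb–E–F–Gb–G), so it sits at fret 5.

5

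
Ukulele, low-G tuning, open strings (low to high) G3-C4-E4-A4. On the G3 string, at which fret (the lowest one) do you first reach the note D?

From G3, count semitones up the chromatic scale until reaching D: G–G#–A–A#–B–C–C#–D — 7 steps.

7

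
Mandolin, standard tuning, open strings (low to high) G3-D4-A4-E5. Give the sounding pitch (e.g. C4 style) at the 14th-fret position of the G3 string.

A4

The open G3 string plus 14 semitones: G–G#–A–A#–…–G–G#–A.
The walk passes from B into C once, so the octave number goes from 3 to 4.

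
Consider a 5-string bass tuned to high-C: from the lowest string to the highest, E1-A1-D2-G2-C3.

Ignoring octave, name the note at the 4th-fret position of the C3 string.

Each fret is one semitone, so C3 + 4 = E.

E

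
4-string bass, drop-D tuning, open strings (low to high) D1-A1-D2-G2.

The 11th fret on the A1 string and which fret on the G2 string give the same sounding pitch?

A1 at fret 11 is A1 + 11 semitones = G#2.
The open G2 string is 10 semitones above the open A1, so the same pitch on the G2 string lies at fret 11 − 10 = 1.

1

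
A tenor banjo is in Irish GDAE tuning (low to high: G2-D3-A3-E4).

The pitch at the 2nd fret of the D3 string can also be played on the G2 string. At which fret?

D3 at fret 2 is D3 + 2 semitones = E3.
The open G2 string is 7 semitones below the open D3, so the same pitch on the G2 string lies at fret 2 + 7 = 9.

9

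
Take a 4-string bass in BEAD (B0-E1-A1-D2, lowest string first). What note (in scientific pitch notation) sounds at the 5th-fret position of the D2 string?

G2

Each fret is one semitone, so D2 + 5 = G2.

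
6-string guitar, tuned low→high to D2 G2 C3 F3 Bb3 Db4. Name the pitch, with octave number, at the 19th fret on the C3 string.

G4

The open C3 string plus 19 semitones: C–Db–D–Eb–…–F–Gb–G.
The walk passes from B into C once, so the octave number goes from 3 to 4.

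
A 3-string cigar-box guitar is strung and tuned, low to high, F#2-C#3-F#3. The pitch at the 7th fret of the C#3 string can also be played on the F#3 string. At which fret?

2

Fret 7 on C#3 is MIDI 49 + 7 = 56 (G#3). On the F#3 string (open MIDI 54), that pitch is 56 − 54 = fret 2.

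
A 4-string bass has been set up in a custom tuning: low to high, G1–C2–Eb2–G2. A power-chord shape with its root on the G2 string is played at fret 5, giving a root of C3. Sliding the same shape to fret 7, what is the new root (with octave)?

Moving from fret 5 to fret 7 shifts the root by 2 semitones.
C3 up 2 semitones is D3.

D3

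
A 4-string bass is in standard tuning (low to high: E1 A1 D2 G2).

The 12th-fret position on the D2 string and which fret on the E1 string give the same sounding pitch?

22

D2 at fret 12 is D2 + 12 semitones = D3.
The open E1 string is 10 semitones below the open D2, so the same pitch on the E1 string lies at fret 12 + 10 = 22.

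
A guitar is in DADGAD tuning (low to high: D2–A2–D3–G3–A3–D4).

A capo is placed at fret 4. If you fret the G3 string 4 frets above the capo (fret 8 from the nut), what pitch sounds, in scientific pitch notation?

The capo raises the open G3 by 4 semitones to B3; fretting 4 more gives G3 + 4 + 4 = G3 + 8 semitones = D#4.
(Also written Eb.)

D#4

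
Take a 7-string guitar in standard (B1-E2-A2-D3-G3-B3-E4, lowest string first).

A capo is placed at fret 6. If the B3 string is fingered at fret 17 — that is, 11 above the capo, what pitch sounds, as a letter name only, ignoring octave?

E

The capo raises the open B3 by 6 semitones to F4; fretting 11 more gives B3 + 6 + 11 = B3 + 17 semitones, landing on E.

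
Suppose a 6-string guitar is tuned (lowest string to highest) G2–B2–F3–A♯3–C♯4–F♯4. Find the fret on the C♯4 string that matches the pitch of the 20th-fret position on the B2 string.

Fret 20 on B2 is MIDI 47 + 20 = 67 (G4). On the C♯4 string (open MIDI 61), that pitch is 67 − 61 = fret 6.

6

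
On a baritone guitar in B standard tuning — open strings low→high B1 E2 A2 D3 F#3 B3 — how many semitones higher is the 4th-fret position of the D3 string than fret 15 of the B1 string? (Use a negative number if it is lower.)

D3 at fret 4 → F#3 (MIDI 54); B1 at fret 15 → D3 (MIDI 50).
54 − 50 = 4, so the two pitches are 4 semitones apart.

4 semitones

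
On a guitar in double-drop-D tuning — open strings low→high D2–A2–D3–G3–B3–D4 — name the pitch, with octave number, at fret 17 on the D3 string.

G4

Each fret is one semitone, so D3 + 17 = G4.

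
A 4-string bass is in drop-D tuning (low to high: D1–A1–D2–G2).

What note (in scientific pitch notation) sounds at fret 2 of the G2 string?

A2

The open G2 string plus 2 semitones: G–G#–A.
No B→C boundary is crossed, so the octave stays at 2.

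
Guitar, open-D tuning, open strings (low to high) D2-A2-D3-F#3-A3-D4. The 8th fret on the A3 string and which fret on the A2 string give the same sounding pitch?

A3 at fret 8 is A3 + 8 semitones = F4.
The open A2 string is 12 semitones below the open A3, so the same pitch on the A2 string lies at fret 8 + 12 = 20.

20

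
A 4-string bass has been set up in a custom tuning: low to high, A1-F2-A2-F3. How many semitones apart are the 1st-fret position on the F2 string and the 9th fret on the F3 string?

20 semitones

F2 at fret 1 → F♯2 (MIDI 42); F3 at fret 9 → D4 (MIDI 62).
42 − 62 = -20, so the two pitches are 20 semitones apart, with D4 the higher.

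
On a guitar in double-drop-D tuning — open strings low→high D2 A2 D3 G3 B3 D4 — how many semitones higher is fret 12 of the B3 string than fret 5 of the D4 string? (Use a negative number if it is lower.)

4 semitones

B3 at fret 12 → B4 (MIDI 71); D4 at fret 5 → G4 (MIDI 67).
71 − 67 = 4, so the two pitches are 4 semitones apart.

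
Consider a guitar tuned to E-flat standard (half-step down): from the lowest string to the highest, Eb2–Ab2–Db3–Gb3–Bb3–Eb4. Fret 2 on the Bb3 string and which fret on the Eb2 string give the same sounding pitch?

Bb3 at fret 2 is Bb3 + 2 semitones = C4.
The open Eb2 string is 19 semitones below the open Bb3, so the same pitch on the Eb2 string lies at fret 2 + 19 = 21.

21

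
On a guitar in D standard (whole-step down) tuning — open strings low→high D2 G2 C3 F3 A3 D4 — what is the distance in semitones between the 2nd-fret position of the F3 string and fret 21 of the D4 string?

F3 at fret 2 → G3 (MIDI 55); D4 at fret 21 → B5 (MIDI 83).
55 − 83 = -28, so the two pitches are 28 semitones apart, with B5 the higher.

28 semitones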